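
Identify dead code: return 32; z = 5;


statement follows a return and is unreachable
Dead: 'z = 5'


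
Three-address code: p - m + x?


Break into single-operator statements:
t1 = p - m
t2 = t1 + x


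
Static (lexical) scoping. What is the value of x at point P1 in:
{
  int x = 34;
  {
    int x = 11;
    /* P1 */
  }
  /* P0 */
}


x declared in the same block as P1
x = 11


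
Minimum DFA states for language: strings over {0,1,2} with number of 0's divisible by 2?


Track (count of 0) mod 2: states 0..1, accept at 0
Minimal DFA: 2 states


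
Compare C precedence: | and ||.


'|' is bitwise OR (level 3); '||' is logical OR (level 1)
Higher level binds tighter
'|' has higher precedence than '||'


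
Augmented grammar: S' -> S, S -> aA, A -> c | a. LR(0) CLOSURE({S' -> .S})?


Start: S' -> .S
For each item with dot before a nonterminal B, add B -> .γ for every B-production
Closure: [S' -> .S, S -> .aA]


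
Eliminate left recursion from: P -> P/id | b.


Left-recursive alternatives: P/id; non-recursive: b
Introduce P': P -> bP', P' -> /idP' | ε


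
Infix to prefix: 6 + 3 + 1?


left-to-right (same/higher precedence on left): tree is (+ (+ 6 3) 1)
Prefix: + + 6 3 1


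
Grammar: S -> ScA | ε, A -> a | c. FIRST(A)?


Per alternative of A: FIRST(a) = {a}; FIRST(c) = {c}
FIRST(A) = {a, c}


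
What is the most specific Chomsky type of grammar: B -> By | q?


Left-linear: every RHS is a terminal or one nonterminal followed by a terminal
Classification: Type 3 (Regular)


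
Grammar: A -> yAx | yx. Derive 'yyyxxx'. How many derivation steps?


Derivation: A => yAx => yyAxx => yyyxxx
Steps: 3


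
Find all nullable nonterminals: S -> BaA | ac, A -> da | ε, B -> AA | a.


A nonterminal is nullable iff some alternative derives ε (directly, or every symbol in it is nullable)
Nullable: {A, B}


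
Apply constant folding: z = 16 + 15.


16 + 15 = 31 at compile time
Optimized: z = 31


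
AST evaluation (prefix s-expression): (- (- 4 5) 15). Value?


Evaluate inner: (- 4 5) = -1
Evaluate root: (- -1 15) = -16
Result: -16


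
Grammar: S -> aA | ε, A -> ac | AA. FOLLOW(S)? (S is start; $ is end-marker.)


$ ∈ FOLLOW(S). For each A -> αBβ: add FIRST(β)\{ε} to FOLLOW(B); if β nullable, add FOLLOW(A).
FOLLOW(S) = {$}


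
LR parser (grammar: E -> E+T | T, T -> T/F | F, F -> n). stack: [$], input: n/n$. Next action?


no handle on stack; shift 'n'
Action: shift


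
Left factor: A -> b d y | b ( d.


Common prefix: 'b'
Factored: A -> b A', A' -> d y | ( d


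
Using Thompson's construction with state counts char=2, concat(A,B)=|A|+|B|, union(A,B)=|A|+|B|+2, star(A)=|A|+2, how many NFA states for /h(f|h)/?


Syntax tree has 3 char leaf(s), 1 union(s), 0 star(s)
chars contribute 3×2 = 6; each union adds +2; each star adds +2
Total: 6 + 2 + 0 = 8 states


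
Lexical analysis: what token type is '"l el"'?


Pattern: double-quoted sequence
Type: STRING_LITERAL


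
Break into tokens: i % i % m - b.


Scan left to right, longest-match per lexeme
Tokens: ID(i), OP(%), ID(i), OP(%), ID(m), OP(-), ID(b)


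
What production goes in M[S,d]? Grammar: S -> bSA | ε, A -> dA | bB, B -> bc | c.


For [S, d]: ε is nullable and 'd' ∈ FOLLOW(S)
Entry: S -> ε


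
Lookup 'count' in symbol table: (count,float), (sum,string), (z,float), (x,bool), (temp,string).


Lookup 'count' → type float


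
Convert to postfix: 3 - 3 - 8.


Left to right (same or higher precedence on left)
Postfix: 3 3 - 8 -


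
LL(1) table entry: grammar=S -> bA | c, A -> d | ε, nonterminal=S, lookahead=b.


For [S, b]: 'b' ∈ FIRST(bA)
Entry: S -> bA


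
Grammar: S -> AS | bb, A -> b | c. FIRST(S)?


Per alternative of S: FIRST(AS) = {b, c}; FIRST(bb) = {b}
FIRST(S) = {b, c}


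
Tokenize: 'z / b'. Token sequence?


Scan left to right, longest-match per lexeme
Tokens: ID(z), OP(/), ID(b)


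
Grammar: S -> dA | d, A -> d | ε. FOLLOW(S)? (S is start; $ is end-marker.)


$ ∈ FOLLOW(S). For each A -> αBβ: add FIRST(β)\{ε} to FOLLOW(B); if β nullable, add FOLLOW(A).
FOLLOW(S) = {$}


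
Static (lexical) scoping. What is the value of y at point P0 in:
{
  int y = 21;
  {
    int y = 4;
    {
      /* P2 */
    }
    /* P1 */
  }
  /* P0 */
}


y declared in the same block as P0
y = 21


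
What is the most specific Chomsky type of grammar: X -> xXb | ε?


Single nonterminal LHS, but x^n b^n is not regular
Classification: Type 2 (Context-Free)


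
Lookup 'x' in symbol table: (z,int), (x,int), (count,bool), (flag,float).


Lookup 'x' → type int


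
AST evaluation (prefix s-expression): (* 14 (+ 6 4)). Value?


Evaluate inner: (+ 6 4) = 10
Evaluate root: (* 14 10) = 140
Result: 140


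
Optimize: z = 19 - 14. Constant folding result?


19 - 14 = 5 at compile time
Optimized: z = 5


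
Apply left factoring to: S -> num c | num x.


Common prefix: 'num'
Factored: S -> num S', S' -> c | x


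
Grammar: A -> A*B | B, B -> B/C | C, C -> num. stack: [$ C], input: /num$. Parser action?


'C' (not preceded by B/) is the handle for B -> C
Action: reduce (B -> C)


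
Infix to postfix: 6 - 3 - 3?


Left to right (same or higher precedence on left)
Postfix: 6 3 - 3 -


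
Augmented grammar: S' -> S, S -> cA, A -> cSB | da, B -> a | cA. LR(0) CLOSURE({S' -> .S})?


Start: S' -> .S
For each item with dot before a nonterminal B, add B -> .γ for every B-production
Closure: [S' -> .S, S -> .cA]


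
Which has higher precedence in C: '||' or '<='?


'<=' is relational (level 7); '||' is logical OR (level 1)
Higher level binds tighter
'<=' has higher precedence than '||'


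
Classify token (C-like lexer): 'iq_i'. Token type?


Pattern: letter/underscore followed by alphanumerics, not a keyword
Type: IDENTIFIER


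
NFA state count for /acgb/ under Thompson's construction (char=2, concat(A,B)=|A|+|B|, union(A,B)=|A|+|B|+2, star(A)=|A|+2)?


Syntax tree has 4 char leaf(s), 0 union(s), 0 star(s)
chars contribute 4×2 = 8; each union adds +2; each star adds +2
Total: 8 + 0 + 0 = 8 states


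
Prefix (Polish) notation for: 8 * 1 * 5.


left-to-right (same/higher precedence on left): tree is (* (* 8 1) 5)
Prefix: * * 8 1 5


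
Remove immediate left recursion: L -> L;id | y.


Left-recursive alternatives: L;id; non-recursive: y
Introduce L': L -> yL', L' -> ;idL' | ε


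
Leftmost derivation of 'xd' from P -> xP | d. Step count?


Derivation: P => xP => xd
Steps: 2


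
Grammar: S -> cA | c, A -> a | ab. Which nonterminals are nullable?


A nonterminal is nullable iff some alternative derives ε (directly, or every symbol in it is nullable)
Nullable: {}


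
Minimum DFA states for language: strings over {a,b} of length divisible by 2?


Track length mod 2: states 0..1, accept at 0
Minimal DFA: 2 states


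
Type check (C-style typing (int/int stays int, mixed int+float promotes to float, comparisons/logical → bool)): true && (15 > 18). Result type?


Operand types: bool && bool
Rule: logical operators take bool operands and yield bool
Result type: bool


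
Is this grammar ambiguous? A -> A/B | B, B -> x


precedence layered via separate nonterminal B: deterministic
Unambiguous


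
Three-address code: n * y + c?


Break into single-operator statements:
t1 = n * y
t2 = t1 + c


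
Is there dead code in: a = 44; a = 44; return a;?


first assignment to a is overwritten before any read
Dead: 'a = 44'


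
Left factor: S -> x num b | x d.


Common prefix: 'x'
Factored: S -> x S', S' -> num b | d


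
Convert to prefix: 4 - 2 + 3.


left-to-right (same/higher precedence on left): tree is (+ (- 4 2) 3)
Prefix: + - 4 2 3


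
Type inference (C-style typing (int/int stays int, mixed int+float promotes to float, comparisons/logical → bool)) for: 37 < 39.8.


Operand types: int < float
Rule: comparison yields bool
Result type: bool


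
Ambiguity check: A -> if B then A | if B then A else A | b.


dangling else: 'if B then if B then b else b' parses two ways
Ambiguous


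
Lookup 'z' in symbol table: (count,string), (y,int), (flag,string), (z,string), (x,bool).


Lookup 'z' → type string


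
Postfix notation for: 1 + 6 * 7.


* has higher precedence, evaluate 6*7 first
Postfix: 1 6 7 * +


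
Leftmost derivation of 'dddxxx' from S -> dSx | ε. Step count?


Derivation: S => dSx => ddSxx => dddSxxx => dddxxx
Steps: 4


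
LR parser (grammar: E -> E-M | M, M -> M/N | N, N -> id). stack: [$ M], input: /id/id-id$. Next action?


shift '/' to continue M -> M/N
Action: shift


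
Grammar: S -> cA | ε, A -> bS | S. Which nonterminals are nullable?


A nonterminal is nullable iff some alternative derives ε (directly, or every symbol in it is nullable)
Nullable: {A, S}


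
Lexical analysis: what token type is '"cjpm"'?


Pattern: double-quoted sequence
Type: STRING_LITERAL


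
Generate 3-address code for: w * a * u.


Break into single-operator statements:
t1 = w * a
t2 = t1 * u


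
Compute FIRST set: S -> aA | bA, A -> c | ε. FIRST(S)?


Per alternative of S: FIRST(aA) = {a}; FIRST(bA) = {b}
FIRST(S) = {a, b}


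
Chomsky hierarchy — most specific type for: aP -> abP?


LHS has context (more than one symbol) and |LHS| ≤ |RHS|
Classification: Type 1 (Context-Sensitive)


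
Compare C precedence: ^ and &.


'&' is bitwise AND (level 5); '^' is bitwise XOR (level 4)
Higher level binds tighter
'&' has higher precedence than '^'


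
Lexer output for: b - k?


Scan left to right, longest-match per lexeme
Tokens: ID(b), OP(-), ID(k)


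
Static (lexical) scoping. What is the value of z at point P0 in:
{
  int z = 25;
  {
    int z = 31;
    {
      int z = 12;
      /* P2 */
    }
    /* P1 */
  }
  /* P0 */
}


z declared in the same block as P0
z = 25


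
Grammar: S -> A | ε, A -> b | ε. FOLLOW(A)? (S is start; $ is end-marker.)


$ ∈ FOLLOW(S). For each A -> αBβ: add FIRST(β)\{ε} to FOLLOW(B); if β nullable, add FOLLOW(A).
FOLLOW(A) = {$}


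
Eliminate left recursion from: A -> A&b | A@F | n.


Left-recursive alternatives: A&b, A@F; non-recursive: n
Introduce A': A -> nA', A' -> &bA' | @FA' | ε


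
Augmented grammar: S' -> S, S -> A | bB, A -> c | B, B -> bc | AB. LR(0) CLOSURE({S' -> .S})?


Start: S' -> .S
For each item with dot before a nonterminal B, add B -> .γ for every B-production
Closure: [S' -> .S, S -> .A, S -> .bB, A -> .c, A -> .B, B -> .bc, B -> .AB]


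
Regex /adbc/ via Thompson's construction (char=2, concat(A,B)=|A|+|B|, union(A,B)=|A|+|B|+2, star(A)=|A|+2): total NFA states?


Syntax tree has 4 char leaf(s), 0 union(s), 0 star(s)
chars contribute 4×2 = 8; each union adds +2; each star adds +2
Total: 8 + 0 + 0 = 8 states


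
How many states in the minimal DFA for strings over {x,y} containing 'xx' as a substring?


KMP-style automaton: 2 progress states + 1 absorbing accept = 3
Minimal DFA: 3 states


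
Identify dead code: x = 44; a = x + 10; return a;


x is read by a's definition; a is returned
No dead code


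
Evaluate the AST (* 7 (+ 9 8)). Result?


Evaluate inner: (+ 9 8) = 17
Evaluate root: (* 7 17) = 119
Result: 119


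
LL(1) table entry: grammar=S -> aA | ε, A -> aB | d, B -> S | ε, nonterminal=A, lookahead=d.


For [A, d]: 'd' ∈ FIRST(d)
Entry: A -> d


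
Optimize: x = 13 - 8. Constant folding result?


13 - 8 = 5 at compile time
Optimized: x = 5


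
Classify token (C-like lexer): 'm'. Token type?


Pattern: letter/underscore followed by alphanumerics, not a keyword
Type: IDENTIFIER


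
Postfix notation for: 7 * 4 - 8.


Left to right (same or higher precedence on left)
Postfix: 7 4 * 8 -


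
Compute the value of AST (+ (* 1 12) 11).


Evaluate inner: (* 1 12) = 12
Evaluate root: (+ 12 11) = 23
Result: 23


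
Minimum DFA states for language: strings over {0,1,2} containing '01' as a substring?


KMP-style automaton: 2 progress states + 1 absorbing accept = 3
Minimal DFA: 3 states


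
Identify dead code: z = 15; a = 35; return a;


z is assigned but never read
Dead: 'z = 15'


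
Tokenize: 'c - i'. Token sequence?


Scan left to right, longest-match per lexeme
Tokens: ID(c), OP(-), ID(i)


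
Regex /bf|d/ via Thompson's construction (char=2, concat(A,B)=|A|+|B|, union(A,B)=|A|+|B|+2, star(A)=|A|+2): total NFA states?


Syntax tree has 3 char leaf(s), 1 union(s), 0 star(s)
chars contribute 3×2 = 6; each union adds +2; each star adds +2
Total: 6 + 2 + 0 = 8 states


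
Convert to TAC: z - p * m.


Break into single-operator statements:
t1 = p * m
t2 = z - t1


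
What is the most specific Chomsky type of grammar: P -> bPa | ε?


Single nonterminal LHS, but b^n a^n is not regular
Classification: Type 2 (Context-Free)


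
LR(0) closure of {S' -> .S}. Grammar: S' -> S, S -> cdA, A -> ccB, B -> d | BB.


Start: S' -> .S
For each item with dot before a nonterminal B, add B -> .γ for every B-production
Closure: [S' -> .S, S -> .cdA]


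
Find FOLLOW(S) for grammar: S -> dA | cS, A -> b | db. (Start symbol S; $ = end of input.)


$ ∈ FOLLOW(S). For each A -> αBβ: add FIRST(β)\{ε} to FOLLOW(B); if β nullable, add FOLLOW(A).
FOLLOW(S) = {$}


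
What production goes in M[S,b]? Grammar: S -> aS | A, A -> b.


For [S, b]: 'b' ∈ FIRST(A)
Entry: S -> A


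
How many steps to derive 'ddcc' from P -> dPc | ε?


Derivation: P => dPc => ddPcc => ddcc
Steps: 3


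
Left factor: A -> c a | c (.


Common prefix: 'c'
Factored: A -> c A', A' -> a | (


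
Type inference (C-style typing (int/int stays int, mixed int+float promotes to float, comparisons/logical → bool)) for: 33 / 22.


Operand types: int / int
Rule: mixed int/float promotes to float; int/int stays int
Result type: int


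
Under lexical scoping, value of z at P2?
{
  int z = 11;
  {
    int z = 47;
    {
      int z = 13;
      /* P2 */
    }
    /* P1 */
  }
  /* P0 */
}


z declared in the same block as P2
z = 13


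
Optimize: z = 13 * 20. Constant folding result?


13 * 20 = 260 at compile time
Optimized: z = 260


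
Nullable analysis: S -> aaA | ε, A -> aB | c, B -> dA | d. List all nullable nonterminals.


A nonterminal is nullable iff some alternative derives ε (directly, or every symbol in it is nullable)
Nullable: {S}


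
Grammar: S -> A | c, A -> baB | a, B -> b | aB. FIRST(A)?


Per alternative of A: FIRST(baB) = {b}; FIRST(a) = {a}
FIRST(A) = {a, b}


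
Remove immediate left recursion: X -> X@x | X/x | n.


Left-recursive alternatives: X@x, X/x; non-recursive: n
Introduce X': X -> nX', X' -> @xX' | /xX' | ε


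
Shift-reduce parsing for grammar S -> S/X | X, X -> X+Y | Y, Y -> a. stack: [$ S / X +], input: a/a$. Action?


no handle; shift 'a'
Action: shift


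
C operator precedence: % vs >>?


'%' is multiplicative (level 10); '>>' is shift (level 8)
Higher level binds tighter
'%' has higher precedence than '>>'


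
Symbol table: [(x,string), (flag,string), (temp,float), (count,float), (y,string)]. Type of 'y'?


Lookup 'y' → type string


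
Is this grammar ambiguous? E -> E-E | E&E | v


'v-v&v' has two parse trees (no precedence encoded between - and &)
Ambiguous


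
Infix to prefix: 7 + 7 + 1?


left-to-right (same/higher precedence on left): tree is (+ (+ 7 7) 1)
Prefix: + + 7 7 1


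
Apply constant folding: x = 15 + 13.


15 + 13 = 28 at compile time
Optimized: x = 28


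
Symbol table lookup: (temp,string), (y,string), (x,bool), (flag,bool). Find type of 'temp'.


Lookup 'temp' → type string


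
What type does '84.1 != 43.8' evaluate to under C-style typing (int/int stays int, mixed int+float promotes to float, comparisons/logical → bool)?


Operand types: float != float
Rule: comparison yields bool
Result type: bool


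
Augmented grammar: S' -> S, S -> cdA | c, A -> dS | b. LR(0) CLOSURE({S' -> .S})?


Start: S' -> .S
For each item with dot before a nonterminal B, add B -> .γ for every B-production
Closure: [S' -> .S, S -> .cdA, S -> .c]


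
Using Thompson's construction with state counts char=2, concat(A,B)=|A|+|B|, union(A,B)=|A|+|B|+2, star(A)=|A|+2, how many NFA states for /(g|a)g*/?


Syntax tree has 3 char leaf(s), 1 union(s), 1 star(s)
chars contribute 3×2 = 6; each union adds +2; each star adds +2
Total: 6 + 2 + 2 = 10 states


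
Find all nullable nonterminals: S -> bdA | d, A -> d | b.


A nonterminal is nullable iff some alternative derives ε (directly, or every symbol in it is nullable)
Nullable: {}


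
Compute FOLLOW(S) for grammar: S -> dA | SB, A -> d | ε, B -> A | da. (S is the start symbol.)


$ ∈ FOLLOW(S). For each A -> αBβ: add FIRST(β)\{ε} to FOLLOW(B); if β nullable, add FOLLOW(A).
FOLLOW(S) = {$, d}


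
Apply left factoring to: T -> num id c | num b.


Common prefix: 'num'
Factored: T -> num T', T' -> id c | b


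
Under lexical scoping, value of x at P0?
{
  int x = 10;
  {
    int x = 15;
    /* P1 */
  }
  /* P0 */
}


x declared in the same block as P0
x = 10


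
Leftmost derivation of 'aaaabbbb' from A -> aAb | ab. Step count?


Derivation: A => aAb => aaAbb => aaaAbbb => aaaabbbb
Steps: 4


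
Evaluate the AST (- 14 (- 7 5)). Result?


Evaluate inner: (- 7 5) = 2
Evaluate root: (- 14 2) = 12
Result: 12


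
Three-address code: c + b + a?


Break into single-operator statements:
t1 = c + b
t2 = t1 + a


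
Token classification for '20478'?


Pattern: digits only
Type: INTEGER_LITERAL


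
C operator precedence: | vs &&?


'|' is bitwise OR (level 3); '&&' is logical AND (level 2)
Higher level binds tighter
'|' has higher precedence than '&&'


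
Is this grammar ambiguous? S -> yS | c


right-linear, alternatives start with distinct terminals 'y' vs 'c': unique leftmost derivation
Unambiguous


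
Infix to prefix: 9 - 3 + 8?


left-to-right (same/higher precedence on left): tree is (+ (- 9 3) 8)
Prefix: + - 9 3 8


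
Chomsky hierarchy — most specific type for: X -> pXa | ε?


Single nonterminal LHS, but p^n a^n is not regular
Classification: Type 2 (Context-Free)


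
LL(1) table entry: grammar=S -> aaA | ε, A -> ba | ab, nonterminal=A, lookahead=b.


For [A, b]: 'b' ∈ FIRST(ba)
Entry: A -> ba


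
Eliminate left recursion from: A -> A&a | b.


Left-recursive alternatives: A&a; non-recursive: b
Introduce A': A -> bA', A' -> &aA' | ε


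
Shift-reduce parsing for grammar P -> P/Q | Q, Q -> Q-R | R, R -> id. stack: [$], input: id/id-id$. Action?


no handle on stack; shift 'id'
Action: shift


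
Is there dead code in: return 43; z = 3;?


statement follows a return and is unreachable
Dead: 'z = 3'


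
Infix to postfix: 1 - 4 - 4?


Left to right (same or higher precedence on left)
Postfix: 1 4 - 4 -


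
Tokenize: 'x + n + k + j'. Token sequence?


Scan left to right, longest-match per lexeme
Tokens: ID(x), OP(+), ID(n), OP(+), ID(k), OP(+), ID(j)


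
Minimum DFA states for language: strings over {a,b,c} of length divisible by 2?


Track length mod 2: states 0..1, accept at 0
Minimal DFA: 2 states


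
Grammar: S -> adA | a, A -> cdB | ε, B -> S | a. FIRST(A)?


Per alternative of A: FIRST(cdB) = {c}; FIRST(ε) = {ε}
FIRST(A) = {c, ε}


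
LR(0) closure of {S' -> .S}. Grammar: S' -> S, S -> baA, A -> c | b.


Start: S' -> .S
For each item with dot before a nonterminal B, add B -> .γ for every B-production
Closure: [S' -> .S, S -> .baA]


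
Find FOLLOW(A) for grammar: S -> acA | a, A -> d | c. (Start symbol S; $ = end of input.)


$ ∈ FOLLOW(S). For each A -> αBβ: add FIRST(β)\{ε} to FOLLOW(B); if β nullable, add FOLLOW(A).
FOLLOW(A) = {$}


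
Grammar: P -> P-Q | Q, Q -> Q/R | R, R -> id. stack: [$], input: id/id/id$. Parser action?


no handle on stack; shift 'id'
Action: shift


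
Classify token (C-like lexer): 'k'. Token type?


Pattern: letter/underscore followed by alphanumerics, not a keyword
Type: IDENTIFIER


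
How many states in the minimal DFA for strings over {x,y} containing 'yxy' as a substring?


KMP-style automaton: 3 progress states + 1 absorbing accept = 4
Minimal DFA: 4 states


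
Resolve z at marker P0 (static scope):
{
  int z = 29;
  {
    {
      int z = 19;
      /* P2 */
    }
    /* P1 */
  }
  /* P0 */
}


z declared in the same block as P0
z = 29


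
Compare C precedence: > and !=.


'>' is relational (level 7); '!=' is equality (level 6)
Higher level binds tighter
'>' has higher precedence than '!='


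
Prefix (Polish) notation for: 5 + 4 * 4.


'*' binds tighter: tree is (+ 5 (* 4 4))
Prefix: + 5 * 4 4


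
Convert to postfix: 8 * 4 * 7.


Left to right (same or higher precedence on left)
Postfix: 8 4 * 7 *


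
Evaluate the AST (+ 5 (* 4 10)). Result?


Evaluate inner: (* 4 10) = 40
Evaluate root: (+ 5 40) = 45
Result: 45


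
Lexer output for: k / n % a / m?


Scan left to right, longest-match per lexeme
Tokens: ID(k), OP(/), ID(n), OP(%), ID(a), OP(/), ID(m)


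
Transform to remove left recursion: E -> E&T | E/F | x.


Left-recursive alternatives: E&T, E/F; non-recursive: x
Introduce E': E -> xE', E' -> &TE' | /FE' | ε


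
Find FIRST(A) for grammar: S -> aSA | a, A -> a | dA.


Per alternative of A: FIRST(a) = {a}; FIRST(dA) = {d}
FIRST(A) = {a, d}


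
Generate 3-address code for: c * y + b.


Break into single-operator statements:
t1 = c * y
t2 = t1 + b


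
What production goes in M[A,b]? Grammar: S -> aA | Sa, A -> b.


For [A, b]: 'b' ∈ FIRST(b)
Entry: A -> b


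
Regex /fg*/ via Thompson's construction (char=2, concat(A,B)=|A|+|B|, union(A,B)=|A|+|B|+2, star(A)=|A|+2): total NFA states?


Syntax tree has 2 char leaf(s), 0 union(s), 1 star(s)
chars contribute 2×2 = 4; each union adds +2; each star adds +2
Total: 4 + 0 + 2 = 6 states


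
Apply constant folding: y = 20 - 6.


20 - 6 = 14 at compile time
Optimized: y = 14


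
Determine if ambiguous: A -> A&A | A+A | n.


'n&n+n' has two parse trees (no precedence encoded between & and +)
Ambiguous


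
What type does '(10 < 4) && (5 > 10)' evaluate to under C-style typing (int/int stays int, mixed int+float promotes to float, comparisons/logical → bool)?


Operand types: bool && bool
Rule: logical operators take bool operands and yield bool
Result type: bool


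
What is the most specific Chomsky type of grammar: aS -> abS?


LHS has context (more than one symbol) and |LHS| ≤ |RHS|
Classification: Type 1 (Context-Sensitive)


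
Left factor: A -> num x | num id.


Common prefix: 'num'
Factored: A -> num A', A' -> x | id


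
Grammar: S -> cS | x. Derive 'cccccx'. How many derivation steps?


Derivation: S => cS => ccS => cccS => ccccS => cccccS => cccccx
Steps: 6


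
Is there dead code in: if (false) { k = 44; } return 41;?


condition is constant false, so the whole block is unreachable
Dead: 'if (false) { k = 44; }'


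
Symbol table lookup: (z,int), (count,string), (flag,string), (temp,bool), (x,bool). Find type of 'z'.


Lookup 'z' → type int


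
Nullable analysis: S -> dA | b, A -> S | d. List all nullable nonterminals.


A nonterminal is nullable iff some alternative derives ε (directly, or every symbol in it is nullable)
Nullable: {}


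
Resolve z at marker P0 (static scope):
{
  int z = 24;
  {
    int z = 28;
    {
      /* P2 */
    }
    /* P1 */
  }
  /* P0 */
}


z declared in the same block as P0
z = 24


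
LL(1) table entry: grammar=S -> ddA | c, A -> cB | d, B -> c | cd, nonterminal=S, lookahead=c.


For [S, c]: 'c' ∈ FIRST(c)
Entry: S -> c


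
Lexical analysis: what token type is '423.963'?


Pattern: digits with a decimal point
Type: FLOAT_LITERAL


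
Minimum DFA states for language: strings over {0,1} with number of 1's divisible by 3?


Track (count of 1) mod 3: states 0..2, accept at 0
Minimal DFA: 3 states


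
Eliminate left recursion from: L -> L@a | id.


Left-recursive alternatives: L@a; non-recursive: id
Introduce L': L -> idL', L' -> @aL' | ε


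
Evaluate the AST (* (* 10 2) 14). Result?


Evaluate inner: (* 10 2) = 20
Evaluate root: (* 20 14) = 280
Result: 280


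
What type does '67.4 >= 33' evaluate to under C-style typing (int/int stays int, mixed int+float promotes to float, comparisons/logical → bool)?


Operand types: float >= int
Rule: comparison yields bool
Result type: bool


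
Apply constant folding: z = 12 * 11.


12 * 11 = 132 at compile time
Optimized: z = 132


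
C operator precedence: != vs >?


'>' is relational (level 7); '!=' is equality (level 6)
Higher level binds tighter
'>' has higher precedence than '!='


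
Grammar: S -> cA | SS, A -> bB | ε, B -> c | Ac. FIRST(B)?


Per alternative of B: FIRST(c) = {c}; FIRST(Ac) = {b, c}
FIRST(B) = {b, c}


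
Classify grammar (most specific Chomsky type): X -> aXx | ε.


Single nonterminal LHS, but a^n x^n is not regular
Classification: Type 2 (Context-Free)


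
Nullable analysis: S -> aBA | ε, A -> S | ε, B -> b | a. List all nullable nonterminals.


A nonterminal is nullable iff some alternative derives ε (directly, or every symbol in it is nullable)
Nullable: {A, S}


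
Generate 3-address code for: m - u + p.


Break into single-operator statements:
t1 = m - u
t2 = t1 + p


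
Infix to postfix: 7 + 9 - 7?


Left to right (same or higher precedence on left)
Postfix: 7 9 + 7 -


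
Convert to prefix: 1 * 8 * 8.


left-to-right (same/higher precedence on left): tree is (* (* 1 8) 8)
Prefix: * * 1 8 8


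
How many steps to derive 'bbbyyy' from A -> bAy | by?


Derivation: A => bAy => bbAyy => bbbyyy
Steps: 3


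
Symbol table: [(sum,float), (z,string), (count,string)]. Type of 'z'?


Lookup 'z' → type string


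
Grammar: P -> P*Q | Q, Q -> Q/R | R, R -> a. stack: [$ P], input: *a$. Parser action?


shift '*' to continue P -> P*Q
Action: shift


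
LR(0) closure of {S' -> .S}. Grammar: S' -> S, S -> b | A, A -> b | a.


Start: S' -> .S
For each item with dot before a nonterminal B, add B -> .γ for every B-production
Closure: [S' -> .S, S -> .b, S -> .A, A -> .b, A -> .a]


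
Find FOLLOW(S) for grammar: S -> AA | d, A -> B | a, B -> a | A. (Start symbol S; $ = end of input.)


$ ∈ FOLLOW(S). For each A -> αBβ: add FIRST(β)\{ε} to FOLLOW(B); if β nullable, add FOLLOW(A).
FOLLOW(S) = {$}


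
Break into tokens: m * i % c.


Scan left to right, longest-match per lexeme
Tokens: ID(m), OP(*), ID(i), OP(%), ID(c)


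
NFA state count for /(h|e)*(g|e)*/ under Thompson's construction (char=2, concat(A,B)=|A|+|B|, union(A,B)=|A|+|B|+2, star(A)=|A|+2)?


Syntax tree has 4 char leaf(s), 2 union(s), 2 star(s)
chars contribute 4×2 = 8; each union adds +2; each star adds +2
Total: 8 + 4 + 4 = 16 states


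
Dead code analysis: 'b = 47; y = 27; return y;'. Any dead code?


b is assigned but never read
Dead: 'b = 47'


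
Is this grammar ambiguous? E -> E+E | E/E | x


'x+x/x' has two parse trees (no precedence encoded between + and /)
Ambiguous


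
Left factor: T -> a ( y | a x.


Common prefix: 'a'
Factored: T -> a T', T' -> ( y | x


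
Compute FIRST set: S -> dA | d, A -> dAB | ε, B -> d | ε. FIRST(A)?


Per alternative of A: FIRST(dAB) = {d}; FIRST(ε) = {ε}
FIRST(A) = {d, ε}


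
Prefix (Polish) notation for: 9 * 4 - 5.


left-to-right (same/higher precedence on left): tree is (- (* 9 4) 5)
Prefix: - * 9 4 5


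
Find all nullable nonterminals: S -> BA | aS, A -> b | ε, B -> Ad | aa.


A nonterminal is nullable iff some alternative derives ε (directly, or every symbol in it is nullable)
Nullable: {A}


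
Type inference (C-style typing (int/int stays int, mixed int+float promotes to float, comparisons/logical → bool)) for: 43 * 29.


Operand types: int * int
Rule: mixed int/float promotes to float; int/int stays int
Result type: int


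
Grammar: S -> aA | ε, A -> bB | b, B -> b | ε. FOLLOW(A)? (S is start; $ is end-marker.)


$ ∈ FOLLOW(S). For each A -> αBβ: add FIRST(β)\{ε} to FOLLOW(B); if β nullable, add FOLLOW(A).
FOLLOW(A) = {$}


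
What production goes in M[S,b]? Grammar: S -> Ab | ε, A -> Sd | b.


For [S, b]: 'b' ∈ FIRST(Ab)
Entry: S -> Ab


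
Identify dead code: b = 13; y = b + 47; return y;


b is read by y's definition; y is returned
No dead code


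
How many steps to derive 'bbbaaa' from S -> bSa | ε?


Derivation: S => bSa => bbSaa => bbbSaaa => bbbaaa
Steps: 4


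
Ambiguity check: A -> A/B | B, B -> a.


precedence layered via separate nonterminal B: deterministic
Unambiguous


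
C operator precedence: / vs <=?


'/' is multiplicative (level 10); '<=' is relational (level 7)
Higher level binds tighter
'/' has higher precedence than '<='


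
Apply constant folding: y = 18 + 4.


18 + 4 = 22 at compile time
Optimized: y = 22


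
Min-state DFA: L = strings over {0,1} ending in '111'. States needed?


Track the longest suffix of input matching a prefix of '111': 4 classes (prefixes of length 0..3)
Minimal DFA: 4 states


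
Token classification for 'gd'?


Pattern: letter/underscore followed by alphanumerics, not a keyword
Type: IDENTIFIER


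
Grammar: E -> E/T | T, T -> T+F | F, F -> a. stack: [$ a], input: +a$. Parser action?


'a' on top is the handle for F -> a
Action: reduce (F -> a)


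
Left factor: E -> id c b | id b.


Common prefix: 'id'
Factored: E -> id E', E' -> c b | b


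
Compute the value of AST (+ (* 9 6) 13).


Evaluate inner: (* 9 6) = 54
Evaluate root: (+ 54 13) = 67
Result: 67


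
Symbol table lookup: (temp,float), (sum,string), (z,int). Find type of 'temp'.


Lookup 'temp' → type float


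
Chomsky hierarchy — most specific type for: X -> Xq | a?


Left-linear: every RHS is a terminal or one nonterminal followed by a terminal
Classification: Type 3 (Regular)


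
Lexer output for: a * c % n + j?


Scan left to right, longest-match per lexeme
Tokens: ID(a), OP(*), ID(c), OP(%), ID(n), OP(+), ID(j)


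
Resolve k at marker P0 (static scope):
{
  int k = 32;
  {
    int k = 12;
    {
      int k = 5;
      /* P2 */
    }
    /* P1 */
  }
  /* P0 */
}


k declared in the same block as P0
k = 32


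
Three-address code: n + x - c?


Break into single-operator statements:
t1 = n + x
t2 = t1 - c


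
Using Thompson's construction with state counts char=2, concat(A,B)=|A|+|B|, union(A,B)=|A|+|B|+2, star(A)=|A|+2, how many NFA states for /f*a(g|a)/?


Syntax tree has 4 char leaf(s), 1 union(s), 1 star(s)
chars contribute 4×2 = 8; each union adds +2; each star adds +2
Total: 8 + 2 + 2 = 12 states


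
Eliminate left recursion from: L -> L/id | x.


Left-recursive alternatives: L/id; non-recursive: x
Introduce L': L -> xL', L' -> /idL' | ε


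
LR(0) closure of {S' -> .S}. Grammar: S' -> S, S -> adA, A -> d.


Start: S' -> .S
For each item with dot before a nonterminal B, add B -> .γ for every B-production
Closure: [S' -> .S, S -> .adA]


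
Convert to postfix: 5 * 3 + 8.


Left to right (same or higher precedence on left)
Postfix: 5 3 * 8 +


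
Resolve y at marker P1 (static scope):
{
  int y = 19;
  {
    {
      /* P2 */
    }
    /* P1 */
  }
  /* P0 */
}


P1's block does not declare y; resolves to the enclosing declaration at depth 0
y = 19


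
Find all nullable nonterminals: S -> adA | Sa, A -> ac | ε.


A nonterminal is nullable iff some alternative derives ε (directly, or every symbol in it is nullable)
Nullable: {A}


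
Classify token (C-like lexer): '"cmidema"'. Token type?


Pattern: double-quoted sequence
Type: STRING_LITERAL


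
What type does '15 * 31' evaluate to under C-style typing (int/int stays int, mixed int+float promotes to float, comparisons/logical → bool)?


Operand types: int * int
Rule: mixed int/float promotes to float; int/int stays int
Result type: int


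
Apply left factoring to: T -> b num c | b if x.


Common prefix: 'b'
Factored: T -> b T', T' -> num c | if x


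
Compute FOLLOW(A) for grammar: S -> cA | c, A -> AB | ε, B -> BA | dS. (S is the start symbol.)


$ ∈ FOLLOW(S). For each A -> αBβ: add FIRST(β)\{ε} to FOLLOW(B); if β nullable, add FOLLOW(A).
FOLLOW(A) = {$, d}


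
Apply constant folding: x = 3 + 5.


3 + 5 = 8 at compile time
Optimized: x = 8


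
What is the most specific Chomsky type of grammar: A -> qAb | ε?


Single nonterminal LHS, but q^n b^n is not regular
Classification: Type 2 (Context-Free)


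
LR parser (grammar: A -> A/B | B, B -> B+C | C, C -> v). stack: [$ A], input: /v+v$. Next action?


shift '/' to continue A -> A/B
Action: shift


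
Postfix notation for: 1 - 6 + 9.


Left to right (same or higher precedence on left)
Postfix: 1 6 - 9 +


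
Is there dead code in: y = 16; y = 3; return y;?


first assignment to y is overwritten before any read
Dead: 'y = 16'


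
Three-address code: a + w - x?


Break into single-operator statements:
t1 = a + w
t2 = t1 - x


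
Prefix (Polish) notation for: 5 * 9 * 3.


left-to-right (same/higher precedence on left): tree is (* (* 5 9) 3)
Prefix: * * 5 9 3


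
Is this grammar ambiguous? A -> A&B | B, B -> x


precedence layered via separate nonterminal B: deterministic
Unambiguous


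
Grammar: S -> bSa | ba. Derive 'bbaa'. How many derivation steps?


Derivation: S => bSa => bbaa
Steps: 2


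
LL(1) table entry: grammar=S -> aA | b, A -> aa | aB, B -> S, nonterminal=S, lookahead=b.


For [S, b]: 'b' ∈ FIRST(b)
Entry: S -> b


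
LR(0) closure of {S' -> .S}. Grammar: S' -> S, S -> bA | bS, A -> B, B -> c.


Start: S' -> .S
For each item with dot before a nonterminal B, add B -> .γ for every B-production
Closure: [S' -> .S, S -> .bA, S -> .bS]


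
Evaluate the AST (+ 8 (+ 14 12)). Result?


Evaluate inner: (+ 14 12) = 26
Evaluate root: (+ 8 26) = 34
Result: 34


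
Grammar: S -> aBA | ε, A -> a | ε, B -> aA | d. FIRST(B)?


Per alternative of B: FIRST(aA) = {a}; FIRST(d) = {d}
FIRST(B) = {a, d}


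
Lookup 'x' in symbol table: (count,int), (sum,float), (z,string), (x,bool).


Lookup 'x' → type bool


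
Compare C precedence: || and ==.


'==' is equality (level 6); '||' is logical OR (level 1)
Higher level binds tighter
'==' has higher precedence than '||'


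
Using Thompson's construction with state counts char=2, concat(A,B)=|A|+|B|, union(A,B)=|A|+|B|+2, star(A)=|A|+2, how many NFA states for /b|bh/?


Syntax tree has 3 char leaf(s), 1 union(s), 0 star(s)
chars contribute 3×2 = 6; each union adds +2; each star adds +2
Total: 6 + 2 + 0 = 8 states


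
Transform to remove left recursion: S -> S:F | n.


Left-recursive alternatives: S:F; non-recursive: n
Introduce S': S -> nS', S' -> :FS' | ε


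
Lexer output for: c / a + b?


Scan left to right, longest-match per lexeme
Tokens: ID(c), OP(/), ID(a), OP(+), ID(b)


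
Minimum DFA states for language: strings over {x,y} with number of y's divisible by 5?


Track (count of y) mod 5: states 0..4, accept at 0
Minimal DFA: 5 states


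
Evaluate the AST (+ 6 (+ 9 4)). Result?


Evaluate inner: (+ 9 4) = 13
Evaluate root: (+ 6 13) = 19
Result: 19


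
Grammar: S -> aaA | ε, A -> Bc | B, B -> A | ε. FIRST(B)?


Per alternative of B: FIRST(A) = {c, ε}; FIRST(ε) = {ε}
FIRST(B) = {c, ε}


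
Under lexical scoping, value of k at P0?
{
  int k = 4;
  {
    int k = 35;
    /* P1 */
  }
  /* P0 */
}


k declared in the same block as P0
k = 4


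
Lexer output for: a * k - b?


Scan left to right, longest-match per lexeme
Tokens: ID(a), OP(*), ID(k), OP(-), ID(b)


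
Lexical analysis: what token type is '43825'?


Pattern: digits only
Type: INTEGER_LITERAL


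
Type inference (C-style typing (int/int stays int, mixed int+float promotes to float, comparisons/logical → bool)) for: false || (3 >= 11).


Operand types: bool || bool
Rule: logical operators take bool operands and yield bool
Result type: bool


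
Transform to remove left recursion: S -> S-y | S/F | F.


Left-recursive alternatives: S-y, S/F; non-recursive: F
Introduce S': S -> FS', S' -> -yS' | /FS' | ε


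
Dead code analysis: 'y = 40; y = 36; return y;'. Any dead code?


first assignment to y is overwritten before any read
Dead: 'y = 40'


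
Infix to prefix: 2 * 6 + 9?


left-to-right (same/higher precedence on left): tree is (+ (* 2 6) 9)
Prefix: + * 2 6 9


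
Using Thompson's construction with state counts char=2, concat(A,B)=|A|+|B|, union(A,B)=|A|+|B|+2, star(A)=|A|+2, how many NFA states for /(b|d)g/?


Syntax tree has 3 char leaf(s), 1 union(s), 0 star(s)
chars contribute 3×2 = 6; each union adds +2; each star adds +2
Total: 6 + 2 + 0 = 8 states


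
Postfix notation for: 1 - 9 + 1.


Left to right (same or higher precedence on left)
Postfix: 1 9 - 1 +


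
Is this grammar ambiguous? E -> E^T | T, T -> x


precedence layered via separate nonterminal T: deterministic
Unambiguous


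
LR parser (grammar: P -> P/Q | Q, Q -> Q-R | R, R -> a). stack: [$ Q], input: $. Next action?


lookahead ∉ {-} so Q won't extend; reduce P -> Q
Action: reduce (P -> Q)


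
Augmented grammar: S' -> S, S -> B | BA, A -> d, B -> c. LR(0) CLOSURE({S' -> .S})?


Start: S' -> .S
For each item with dot before a nonterminal B, add B -> .γ for every B-production
Closure: [S' -> .S, S -> .B, S -> .BA, B -> .c]


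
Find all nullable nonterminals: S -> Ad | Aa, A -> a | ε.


A nonterminal is nullable iff some alternative derives ε (directly, or every symbol in it is nullable)
Nullable: {A}


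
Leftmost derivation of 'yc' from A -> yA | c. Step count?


Derivation: A => yA => yc
Steps: 2


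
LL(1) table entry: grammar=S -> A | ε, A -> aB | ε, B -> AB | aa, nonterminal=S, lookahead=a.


For [S, a]: 'a' ∈ FIRST(A)
Entry: S -> A


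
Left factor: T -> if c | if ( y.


Common prefix: 'if'
Factored: T -> if T', T' -> c | ( y


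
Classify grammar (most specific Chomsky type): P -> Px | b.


Left-linear: every RHS is a terminal or one nonterminal followed by a terminal
Classification: Type 3 (Regular)


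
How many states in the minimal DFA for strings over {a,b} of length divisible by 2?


Track length mod 2: states 0..1, accept at 0
Minimal DFA: 2 states


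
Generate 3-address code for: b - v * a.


Break into single-operator statements:
t1 = v * a
t2 = b - t1


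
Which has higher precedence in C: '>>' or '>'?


'>>' is shift (level 8); '>' is relational (level 7)
Higher level binds tighter
'>>' has higher precedence than '>'


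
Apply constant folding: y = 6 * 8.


6 * 8 = 48 at compile time
Optimized: y = 48


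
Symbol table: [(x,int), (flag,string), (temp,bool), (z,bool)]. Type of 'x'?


Lookup 'x' → type int


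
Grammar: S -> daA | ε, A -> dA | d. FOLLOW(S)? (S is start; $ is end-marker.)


$ ∈ FOLLOW(S). For each A -> αBβ: add FIRST(β)\{ε} to FOLLOW(B); if β nullable, add FOLLOW(A).
FOLLOW(S) = {$}
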